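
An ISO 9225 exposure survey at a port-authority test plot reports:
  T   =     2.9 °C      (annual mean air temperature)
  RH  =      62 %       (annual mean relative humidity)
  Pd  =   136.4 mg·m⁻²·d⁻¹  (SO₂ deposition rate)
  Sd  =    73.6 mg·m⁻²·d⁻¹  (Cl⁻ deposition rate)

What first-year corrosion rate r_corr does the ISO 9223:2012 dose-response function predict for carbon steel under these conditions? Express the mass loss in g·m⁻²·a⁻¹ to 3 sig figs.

r_corr = 313 g·m⁻²·a⁻¹

carbon steel: temperature factor f = +0.150·(-7.1) = -1.0650
  sulphur-dioxide contribution → 27.17 μm/a
  chloride contribution → 12.74 μm/a
  ⇒ r_corr(carbon steel) = 39.9 μm/a
Convert to mass loss: 39.9 μm/a × 7.85 g/cm³ = 313.3 g·m⁻²·a⁻¹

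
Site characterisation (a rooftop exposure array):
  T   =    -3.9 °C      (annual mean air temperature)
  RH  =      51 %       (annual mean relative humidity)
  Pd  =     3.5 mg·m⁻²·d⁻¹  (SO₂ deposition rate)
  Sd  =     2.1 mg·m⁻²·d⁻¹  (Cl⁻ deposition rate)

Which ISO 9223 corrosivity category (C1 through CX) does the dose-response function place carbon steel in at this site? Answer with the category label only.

C2

carbon steel: temperature factor f = +0.150·(-13.9) = -2.0850
  Pd branch = 1.77·Pd^0.52·e^(0.02·RH+f) = 1.17 μm/a
  Sd branch = 0.102·Sd^0.62·e^(0.033·RH+0.04·T) = 0.744 μm/a
  sum: 1.17 + 0.744 → r_corr = 1.914 μm/a
1.91 μm/a falls in (1.3, 25] for carbon steel → category C2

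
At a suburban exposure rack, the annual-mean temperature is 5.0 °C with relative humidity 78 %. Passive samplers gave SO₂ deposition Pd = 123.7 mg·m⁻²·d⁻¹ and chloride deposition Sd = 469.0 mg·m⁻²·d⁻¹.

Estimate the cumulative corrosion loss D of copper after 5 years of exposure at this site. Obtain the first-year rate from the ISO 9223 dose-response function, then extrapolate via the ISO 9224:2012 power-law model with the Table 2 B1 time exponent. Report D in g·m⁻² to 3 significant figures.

D(5) = 55.8 g·m⁻²

copper: f(T) = +0.126·(T−10) [T≤10 °C] = -0.6300
  sulphur-dioxide contribution → 0.9847 μm/a
  chloride contribution → 1.142 μm/a
  ⇒ r_corr(copper) = 2.127 μm/a
ISO 9224: D(t) = r_corr · t^b with b = 0.667 (copper, B1)
  D(5) = 2.127 × 5^0.667 = 2.127 × 2.926 = 6.223 μm
  Mass loss = 6.223 μm × 8.96 g/cm³ = 55.76 g·m⁻²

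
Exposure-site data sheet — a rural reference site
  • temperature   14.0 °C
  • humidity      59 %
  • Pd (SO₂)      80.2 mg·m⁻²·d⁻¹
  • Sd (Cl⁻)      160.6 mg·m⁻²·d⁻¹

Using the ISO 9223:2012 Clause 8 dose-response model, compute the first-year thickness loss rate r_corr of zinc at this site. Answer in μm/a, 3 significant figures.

zinc: temperature factor f = -0.071·(4.0) = -0.2840
  SO₂ term: 0.0129·80.2^0.44·exp(0.046·59-0.2840) = 1.009
  Cl⁻ term: 0.0175·160.6^0.57·exp(0.008·59+0.085·14.0) = 1.668
  r_corr = 1.009 + 1.668 = 2.676 μm/a

r_corr = 2.68 μm/a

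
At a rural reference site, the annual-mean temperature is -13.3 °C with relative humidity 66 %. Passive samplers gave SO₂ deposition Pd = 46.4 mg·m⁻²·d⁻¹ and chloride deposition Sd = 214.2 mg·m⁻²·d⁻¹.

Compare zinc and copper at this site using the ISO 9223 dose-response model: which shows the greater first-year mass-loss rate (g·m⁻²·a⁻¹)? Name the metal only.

zinc: T≤10 °C ⇒ hinge +0.038·(-13.3−10) = -0.8854
  sulphur-dioxide contribution → 0.5996 μm/a
  chloride contribution → 0.2041 μm/a
  ⇒ r_corr(zinc) = 0.8037 μm/a
  mass loss = 0.8037 μm/a × 7.14 g/cm³ = 5.739 g·m⁻²·a⁻¹
copper: temperature factor f = +0.126·(-23.3) = -2.9358
  sulphur-dioxide contribution → 0.03747 μm/a
  chloride contribution → 0.2448 μm/a
  total first-year rate 0.2823 μm/a
  mass loss = 0.2823 μm/a × 8.96 g/cm³ = 2.53 g·m⁻²·a⁻¹
Ordering by g·m⁻²·a⁻¹: zinc (5.74) > copper (2.53)

zinc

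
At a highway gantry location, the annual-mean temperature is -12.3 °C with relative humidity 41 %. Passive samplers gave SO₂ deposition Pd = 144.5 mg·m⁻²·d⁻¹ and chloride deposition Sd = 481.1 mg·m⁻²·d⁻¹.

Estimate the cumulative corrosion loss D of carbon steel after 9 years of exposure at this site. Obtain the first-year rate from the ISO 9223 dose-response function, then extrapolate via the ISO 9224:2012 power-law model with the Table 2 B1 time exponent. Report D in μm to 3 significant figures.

carbon steel: f(T) = +0.150·(T−10) [T≤10 °C] = -3.3450
  Pd branch = 1.77·Pd^0.52·e^(0.02·RH+f) = 1.882 μm/a
  Sd branch = 0.102·Sd^0.62·e^(0.033·RH+0.04·T) = 11.1 μm/a
  sum: 1.882 + 11.1 → r_corr = 12.99 μm/a
Long-term exponent b (ISO 9224 Table 2, B1) = 0.523
  D(9) = 12.99 × 9^0.523 = 12.99 × 3.156 = 40.98 μm

D(9) = 41.0 μm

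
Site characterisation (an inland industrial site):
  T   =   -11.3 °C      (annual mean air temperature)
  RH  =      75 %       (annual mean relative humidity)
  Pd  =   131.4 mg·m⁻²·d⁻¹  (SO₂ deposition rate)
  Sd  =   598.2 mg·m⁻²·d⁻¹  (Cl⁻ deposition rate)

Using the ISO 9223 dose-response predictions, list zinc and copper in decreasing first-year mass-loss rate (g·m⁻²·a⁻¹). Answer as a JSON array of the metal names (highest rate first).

["zinc", "copper"]

zinc: T≤10 °C ⇒ hinge +0.038·(-11.3−10) = -0.8094
  SO₂ term: 0.0129·131.4^0.44·exp(0.046·75-0.8094) = 1.547
  Sd branch = 0.0175·Sd^0.57·e^(0.008·RH+0.085·T) = 0.467 μm/a
  sum: 1.547 + 0.467 → r_corr = 2.014 μm/a
  mass loss = 2.014 μm/a × 7.14 g/cm³ = 14.38 g·m⁻²·a⁻¹
copper: T≤10 °C ⇒ hinge +0.126·(-11.3−10) = -2.6838
  SO₂ term: 0.0053·131.4^0.26·exp(0.059·75-2.6838) = 0.1075
  Cl⁻ term: 0.01025·598.2^0.27·exp(0.036·75+0.049·-11.3) = 0.4927
  r_corr = 0.1075 + 0.4927 = 0.6002 μm/a
  mass loss = 0.6002 μm/a × 8.96 g/cm³ = 5.378 g·m⁻²·a⁻¹
Ordering by g·m⁻²·a⁻¹: zinc (14.4) > copper (5.38)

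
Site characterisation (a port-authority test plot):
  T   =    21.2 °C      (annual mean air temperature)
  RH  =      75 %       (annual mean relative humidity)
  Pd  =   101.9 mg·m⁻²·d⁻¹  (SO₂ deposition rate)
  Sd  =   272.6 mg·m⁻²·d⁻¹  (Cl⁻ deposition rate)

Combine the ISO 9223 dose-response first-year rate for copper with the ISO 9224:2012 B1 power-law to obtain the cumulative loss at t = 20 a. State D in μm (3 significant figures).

D(20) = 18.9 μm

copper: T>10 °C ⇒ hinge -0.080·(21.2−10) = -0.8960
  SO₂ term: 0.0053·101.9^0.26·exp(0.059·75-0.8960) = 0.6012
  Sd branch = 0.01025·Sd^0.27·e^(0.036·RH+0.049·T) = 1.959 μm/a
  sum: 0.6012 + 1.959 → r_corr = 2.56 μm/a
Long-term exponent b (ISO 9224 Table 2, B1) = 0.667
  D(20) = 2.56 × 20^0.667 = 2.56 × 7.375 = 18.88 μm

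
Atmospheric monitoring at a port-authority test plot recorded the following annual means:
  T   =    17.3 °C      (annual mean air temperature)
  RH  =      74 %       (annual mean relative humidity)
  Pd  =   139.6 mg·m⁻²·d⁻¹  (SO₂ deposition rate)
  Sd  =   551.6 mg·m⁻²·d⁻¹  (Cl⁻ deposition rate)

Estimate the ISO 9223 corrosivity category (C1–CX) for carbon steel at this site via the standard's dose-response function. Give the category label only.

carbon steel: f(T) = -0.054·(T−10) [T>10 °C] = -0.3942
  Pd branch = 1.77·Pd^0.52·e^(0.02·RH+f) = 68.37 μm/a
  Cl⁻ term: 0.102·551.6^0.62·exp(0.033·74+0.04·17.3) = 117.4
  sum: 68.37 + 117.4 → r_corr = 185.7 μm/a
ISO 9223 Table 2 (carbon steel): 80 < 186 ≤ 200 μm/a ⇒ C5

C5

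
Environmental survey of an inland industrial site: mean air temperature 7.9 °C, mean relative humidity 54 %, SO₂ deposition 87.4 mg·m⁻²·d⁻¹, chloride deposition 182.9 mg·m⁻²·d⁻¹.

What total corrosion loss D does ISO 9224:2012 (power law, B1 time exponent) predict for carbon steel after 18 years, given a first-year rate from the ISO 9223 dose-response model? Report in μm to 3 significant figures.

D(18) = 272 μm

carbon steel: T≤10 °C ⇒ hinge +0.150·(7.9−10) = -0.3150
  SO₂ term: 1.77·87.4^0.52·exp(0.02·54-0.3150) = 38.89
  Sd branch = 0.102·Sd^0.62·e^(0.033·RH+0.04·T) = 21 μm/a
  sum: 38.89 + 21 → r_corr = 59.89 μm/a
ISO 9224: D(t) = r_corr · t^b with b = 0.523 (carbon steel, B1)
  D(18) = 59.89 × 18^0.523 = 59.89 × 4.534 = 271.6 μm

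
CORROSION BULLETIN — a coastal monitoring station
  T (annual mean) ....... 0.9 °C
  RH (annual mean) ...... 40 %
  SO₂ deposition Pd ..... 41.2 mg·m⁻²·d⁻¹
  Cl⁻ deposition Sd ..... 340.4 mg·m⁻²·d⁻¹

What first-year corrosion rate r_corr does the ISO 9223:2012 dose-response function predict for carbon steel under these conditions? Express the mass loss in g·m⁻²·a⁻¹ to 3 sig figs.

r_corr = 170 g·m⁻²·a⁻¹

carbon steel: T≤10 °C ⇒ hinge +0.150·(0.9−10) = -1.3650
  SO₂ term: 1.77·41.2^0.52·exp(0.02·40-1.3650) = 6.956
  Sd branch = 0.102·Sd^0.62·e^(0.033·RH+0.04·T) = 14.7 μm/a
  sum: 6.956 + 14.7 → r_corr = 21.66 μm/a
Convert to mass loss: 21.66 μm/a × 7.85 g/cm³ = 170 g·m⁻²·a⁻¹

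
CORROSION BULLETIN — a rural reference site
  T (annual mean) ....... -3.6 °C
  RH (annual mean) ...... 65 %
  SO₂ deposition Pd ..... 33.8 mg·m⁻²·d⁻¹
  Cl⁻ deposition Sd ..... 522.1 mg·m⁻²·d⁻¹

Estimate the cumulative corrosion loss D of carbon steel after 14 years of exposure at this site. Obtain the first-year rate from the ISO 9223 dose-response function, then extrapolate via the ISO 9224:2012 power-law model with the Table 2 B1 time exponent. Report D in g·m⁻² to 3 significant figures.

carbon steel: temperature factor f = +0.150·(-13.6) = -2.0400
  sulphur-dioxide contribution → 5.268 μm/a
  chloride contribution → 36.53 μm/a
  total first-year rate 41.8 μm/a
ISO 9224: D(t) = r_corr · t^b with b = 0.523 (carbon steel, B1)
  D(14) = 41.8 × 14^0.523 = 41.8 × 3.976 = 166.2 μm
  Mass loss = 166.2 μm × 7.85 g/cm³ = 1304 g·m⁻²

D(14) = 1.30e+03 g·m⁻²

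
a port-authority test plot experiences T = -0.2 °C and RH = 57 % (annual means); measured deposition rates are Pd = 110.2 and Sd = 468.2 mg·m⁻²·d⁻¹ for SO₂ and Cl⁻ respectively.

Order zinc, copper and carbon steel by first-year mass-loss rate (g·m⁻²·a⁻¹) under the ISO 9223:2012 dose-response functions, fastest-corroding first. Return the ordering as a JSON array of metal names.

zinc: T≤10 °C ⇒ hinge +0.038·(-0.2−10) = -0.3876
  SO₂ term: 0.0129·110.2^0.44·exp(0.046·57-0.3876) = 0.954
  Cl⁻ term: 0.0175·468.2^0.57·exp(0.008·57+0.085·-0.2) = 0.9033
  r_corr = 0.954 + 0.9033 = 1.857 μm/a
  mass loss = 1.857 μm/a × 7.14 g/cm³ = 13.26 g·m⁻²·a⁻¹
copper: T≤10 °C ⇒ hinge +0.126·(-0.2−10) = -1.2852
  SO₂ term: 0.0053·110.2^0.26·exp(0.059·57-1.2852) = 0.1438
  Cl⁻ term: 0.01025·468.2^0.27·exp(0.036·57+0.049·-0.2) = 0.4156
  r_corr = 0.1438 + 0.4156 = 0.5593 μm/a
  mass loss = 0.5593 μm/a × 8.96 g/cm³ = 5.012 g·m⁻²·a⁻¹
carbon steel: T≤10 °C ⇒ hinge +0.150·(-0.2−10) = -1.5300
  SO₂ term: 1.77·110.2^0.52·exp(0.02·57-1.5300) = 13.82
  Cl⁻ term: 0.102·468.2^0.62·exp(0.033·57+0.04·-0.2) = 30.04
  sum: 13.82 + 30.04 → r_corr = 43.86 μm/a
  mass loss = 43.86 μm/a × 7.85 g/cm³ = 344.3 g·m⁻²·a⁻¹
Ordering by g·m⁻²·a⁻¹: carbon steel (344) > zinc (13.3) > copper (5.01)

["carbon steel", "zinc", "copper"]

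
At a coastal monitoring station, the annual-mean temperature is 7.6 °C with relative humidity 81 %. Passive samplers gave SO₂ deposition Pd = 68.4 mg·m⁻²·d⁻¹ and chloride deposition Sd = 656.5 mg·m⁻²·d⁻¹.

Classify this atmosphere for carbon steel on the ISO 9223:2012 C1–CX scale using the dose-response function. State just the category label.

C5

carbon steel: T≤10 °C ⇒ hinge +0.150·(7.6−10) = -0.3600
  Pd branch = 1.77·Pd^0.52·e^(0.02·RH+f) = 56.16 μm/a
  Sd branch = 0.102·Sd^0.62·e^(0.033·RH+0.04·T) = 111.7 μm/a
  r_corr = 56.16 + 111.7 = 167.9 μm/a
ISO 9223 Table 2 (carbon steel): 80 < 168 ≤ 200 μm/a ⇒ C5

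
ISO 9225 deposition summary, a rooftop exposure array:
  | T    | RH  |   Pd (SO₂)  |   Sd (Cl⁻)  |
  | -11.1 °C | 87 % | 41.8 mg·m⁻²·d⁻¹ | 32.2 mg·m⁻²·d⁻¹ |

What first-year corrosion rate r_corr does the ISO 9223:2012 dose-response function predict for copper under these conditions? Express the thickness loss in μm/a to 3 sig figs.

r_corr = 0.514 μm/a

copper: f(T) = +0.126·(T−10) [T≤10 °C] = -2.6586
  Pd branch = 0.0053·Pd^0.26·e^(0.059·RH+f) = 0.1661 μm/a
  Cl⁻ term: 0.01025·32.2^0.27·exp(0.036·87+0.049·-11.1) = 0.3482
  sum: 0.1661 + 0.3482 → r_corr = 0.5143 μm/a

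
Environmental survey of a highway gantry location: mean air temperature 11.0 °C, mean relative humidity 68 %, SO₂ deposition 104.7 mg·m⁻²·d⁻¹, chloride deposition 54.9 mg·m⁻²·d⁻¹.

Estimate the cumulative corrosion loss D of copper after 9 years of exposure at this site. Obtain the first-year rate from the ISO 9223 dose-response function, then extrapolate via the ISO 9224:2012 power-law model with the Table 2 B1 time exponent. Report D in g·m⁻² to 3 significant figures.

D(9) = 58.4 g·m⁻²

copper: T>10 °C ⇒ hinge -0.080·(11.0−10) = -0.0800
  sulphur-dioxide contribution → 0.906 μm/a
  chloride contribution → 0.5993 μm/a
  total first-year rate 1.505 μm/a
ISO 9224: D(t) = r_corr · t^b with b = 0.667 (copper, B1)
  D(9) = 1.505 × 9^0.667 = 1.505 × 4.33 = 6.518 μm
  Mass loss = 6.518 μm × 8.96 g/cm³ = 58.4 g·m⁻²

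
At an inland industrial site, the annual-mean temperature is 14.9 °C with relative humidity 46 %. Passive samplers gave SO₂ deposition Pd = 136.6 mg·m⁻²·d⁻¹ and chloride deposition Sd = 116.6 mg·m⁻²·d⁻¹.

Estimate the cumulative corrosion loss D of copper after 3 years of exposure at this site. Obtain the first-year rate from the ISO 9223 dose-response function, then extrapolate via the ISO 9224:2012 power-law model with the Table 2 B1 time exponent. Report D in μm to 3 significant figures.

copper: f(T) = -0.080·(T−10) [T>10 °C] = -0.3920
  sulphur-dioxide contribution → 0.1941 μm/a
  chloride contribution → 0.4027 μm/a
  total first-year rate 0.5968 μm/a
ISO 9224: D(t) = r_corr · t^b with b = 0.667 (copper, B1)
  D(3) = 0.5968 × 3^0.667 = 0.5968 × 2.081 = 1.242 μm

D(3) = 1.24 μm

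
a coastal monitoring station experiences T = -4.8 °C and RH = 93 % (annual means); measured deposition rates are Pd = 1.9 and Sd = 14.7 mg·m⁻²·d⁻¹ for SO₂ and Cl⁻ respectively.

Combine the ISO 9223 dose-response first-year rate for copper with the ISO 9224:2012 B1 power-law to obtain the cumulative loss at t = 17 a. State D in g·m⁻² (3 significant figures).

D(17) = 42.1 g·m⁻²

copper: f(T) = +0.126·(T−10) [T≤10 °C] = -1.8648
  Pd branch = 0.0053·Pd^0.26·e^(0.059·RH+f) = 0.2343 μm/a
  Cl⁻ term: 0.01025·14.7^0.27·exp(0.036·93+0.049·-4.8) = 0.4762
  r_corr = 0.2343 + 0.4762 = 0.7105 μm/a
Long-term exponent b (ISO 9224 Table 2, B1) = 0.667
  D(17) = 0.7105 × 17^0.667 = 0.7105 × 6.618 = 4.702 μm
  Mass loss = 4.702 μm × 8.96 g/cm³ = 42.13 g·m⁻²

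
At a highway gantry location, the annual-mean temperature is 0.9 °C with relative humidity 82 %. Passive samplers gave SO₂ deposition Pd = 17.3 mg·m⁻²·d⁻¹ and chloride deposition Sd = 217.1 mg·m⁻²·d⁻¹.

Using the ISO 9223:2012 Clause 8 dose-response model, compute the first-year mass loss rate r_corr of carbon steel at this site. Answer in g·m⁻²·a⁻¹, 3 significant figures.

r_corr = 430 g·m⁻²·a⁻¹

carbon steel: temperature factor f = +0.150·(-9.1) = -1.3650
  Pd branch = 1.77·Pd^0.52·e^(0.02·RH+f) = 10.26 μm/a
  Sd branch = 0.102·Sd^0.62·e^(0.033·RH+0.04·T) = 44.48 μm/a
  sum: 10.26 + 44.48 → r_corr = 54.74 μm/a
Convert to mass loss: 54.74 μm/a × 7.85 g/cm³ = 429.7 g·m⁻²·a⁻¹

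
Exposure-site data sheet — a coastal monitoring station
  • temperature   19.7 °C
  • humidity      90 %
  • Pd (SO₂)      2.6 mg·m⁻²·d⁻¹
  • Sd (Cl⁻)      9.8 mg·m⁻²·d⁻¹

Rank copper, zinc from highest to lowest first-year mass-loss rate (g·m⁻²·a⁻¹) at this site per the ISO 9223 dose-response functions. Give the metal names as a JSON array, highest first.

["copper", "zinc"]

copper: T>10 °C ⇒ hinge -0.080·(19.7−10) = -0.7760
  sulphur-dioxide contribution → 0.6328 μm/a
  chloride contribution → 1.273 μm/a
  total first-year rate 1.905 μm/a
  mass loss = 1.905 μm/a × 8.96 g/cm³ = 17.07 g·m⁻²·a⁻¹
zinc: T>10 °C ⇒ hinge -0.071·(19.7−10) = -0.6887
  sulphur-dioxide contribution → 0.6195 μm/a
  chloride contribution → 0.7046 μm/a
  ⇒ r_corr(zinc) = 1.324 μm/a
  mass loss = 1.324 μm/a × 7.14 g/cm³ = 9.454 g·m⁻²·a⁻¹
Ordering by g·m⁻²·a⁻¹: copper (17.1) > zinc (9.45)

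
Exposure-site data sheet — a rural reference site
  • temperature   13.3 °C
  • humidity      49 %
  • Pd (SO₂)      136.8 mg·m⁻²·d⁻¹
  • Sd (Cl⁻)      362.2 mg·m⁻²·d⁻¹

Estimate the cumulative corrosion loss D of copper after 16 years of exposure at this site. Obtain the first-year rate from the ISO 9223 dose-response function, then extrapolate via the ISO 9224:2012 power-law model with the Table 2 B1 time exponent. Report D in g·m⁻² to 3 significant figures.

copper: f(T) = -0.080·(T−10) [T>10 °C] = -0.2640
  Pd branch = 0.0053·Pd^0.26·e^(0.059·RH+f) = 0.2634 μm/a
  Cl⁻ term: 0.01025·362.2^0.27·exp(0.036·49+0.049·13.3) = 0.5633
  sum: 0.2634 + 0.5633 → r_corr = 0.8267 μm/a
Long-term exponent b (ISO 9224 Table 2, B1) = 0.667
  D(16) = 0.8267 × 16^0.667 = 0.8267 × 6.355 = 5.254 μm
  Mass loss = 5.254 μm × 8.96 g/cm³ = 47.08 g·m⁻²

D(16) = 47.1 g·m⁻²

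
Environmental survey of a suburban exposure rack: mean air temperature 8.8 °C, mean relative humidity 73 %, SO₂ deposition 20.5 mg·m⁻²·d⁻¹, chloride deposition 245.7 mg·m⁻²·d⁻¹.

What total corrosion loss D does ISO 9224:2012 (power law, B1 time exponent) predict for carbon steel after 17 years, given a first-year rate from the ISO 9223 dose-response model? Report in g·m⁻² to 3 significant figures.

carbon steel: temperature factor f = +0.150·(-1.2) = -0.1800
  SO₂ term: 1.77·20.5^0.52·exp(0.02·73-0.1800) = 30.62
  Cl⁻ term: 0.102·245.7^0.62·exp(0.033·73+0.04·8.8) = 48.95
  sum: 30.62 + 48.95 → r_corr = 79.57 μm/a
Long-term exponent b (ISO 9224 Table 2, B1) = 0.523
  D(17) = 79.57 × 17^0.523 = 79.57 × 4.401 = 350.2 μm
  Mass loss = 350.2 μm × 7.85 g/cm³ = 2749 g·m⁻²

D(17) = 2.75e+03 g·m⁻²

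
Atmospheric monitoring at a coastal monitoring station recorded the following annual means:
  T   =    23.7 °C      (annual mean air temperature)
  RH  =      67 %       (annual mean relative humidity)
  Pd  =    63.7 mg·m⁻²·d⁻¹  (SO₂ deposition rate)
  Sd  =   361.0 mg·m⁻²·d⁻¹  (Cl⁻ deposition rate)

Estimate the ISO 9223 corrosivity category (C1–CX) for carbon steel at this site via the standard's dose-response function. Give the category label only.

carbon steel: f(T) = -0.054·(T−10) [T>10 °C] = -0.7398
  Pd branch = 1.77·Pd^0.52·e^(0.02·RH+f) = 27.98 μm/a
  Cl⁻ term: 0.102·361.0^0.62·exp(0.033·67+0.04·23.7) = 92.51
  sum: 27.98 + 92.51 → r_corr = 120.5 μm/a
Category bounds: 80…200 μm/a bracket r_corr ⇒ C5

C5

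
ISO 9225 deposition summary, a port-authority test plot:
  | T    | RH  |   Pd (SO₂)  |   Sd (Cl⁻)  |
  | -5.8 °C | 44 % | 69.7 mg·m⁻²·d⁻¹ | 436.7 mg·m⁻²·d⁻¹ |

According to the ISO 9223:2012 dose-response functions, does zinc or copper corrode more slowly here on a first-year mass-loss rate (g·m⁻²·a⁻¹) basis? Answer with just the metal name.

zinc: T≤10 °C ⇒ hinge +0.038·(-5.8−10) = -0.6004
  SO₂ term: 0.0129·69.7^0.44·exp(0.046·44-0.6004) = 0.3466
  Cl⁻ term: 0.0175·436.7^0.57·exp(0.008·44+0.085·-5.8) = 0.4861
  r_corr = 0.3466 + 0.4861 = 0.8327 μm/a
  mass loss = 0.8327 μm/a × 7.14 g/cm³ = 5.946 g·m⁻²·a⁻¹
copper: T≤10 °C ⇒ hinge +0.126·(-5.8−10) = -1.9908
  Pd branch = 0.0053·Pd^0.26·e^(0.059·RH+f) = 0.02927 μm/a
  Cl⁻ term: 0.01025·436.7^0.27·exp(0.036·44+0.049·-5.8) = 0.1941
  r_corr = 0.02927 + 0.1941 = 0.2234 μm/a
  mass loss = 0.2234 μm/a × 8.96 g/cm³ = 2.002 g·m⁻²·a⁻¹
Ordering by g·m⁻²·a⁻¹: zinc (5.95) > copper (2)

copper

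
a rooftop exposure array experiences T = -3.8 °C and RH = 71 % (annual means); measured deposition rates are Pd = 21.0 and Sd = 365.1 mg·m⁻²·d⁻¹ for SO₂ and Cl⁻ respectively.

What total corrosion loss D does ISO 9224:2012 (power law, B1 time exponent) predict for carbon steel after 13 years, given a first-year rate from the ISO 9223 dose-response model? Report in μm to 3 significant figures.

D(13) = 153 μm

carbon steel: T≤10 °C ⇒ hinge +0.150·(-3.8−10) = -2.0700
  SO₂ term: 1.77·21.0^0.52·exp(0.02·71-2.0700) = 4.5
  Cl⁻ term: 0.102·365.1^0.62·exp(0.033·71+0.04·-3.8) = 35.39
  sum: 4.5 + 35.39 → r_corr = 39.89 μm/a
Power-law: D(13) = r_corr · 13^0.523
  D(13) = 39.89 × 13^0.523 = 39.89 × 3.825 = 152.6 μm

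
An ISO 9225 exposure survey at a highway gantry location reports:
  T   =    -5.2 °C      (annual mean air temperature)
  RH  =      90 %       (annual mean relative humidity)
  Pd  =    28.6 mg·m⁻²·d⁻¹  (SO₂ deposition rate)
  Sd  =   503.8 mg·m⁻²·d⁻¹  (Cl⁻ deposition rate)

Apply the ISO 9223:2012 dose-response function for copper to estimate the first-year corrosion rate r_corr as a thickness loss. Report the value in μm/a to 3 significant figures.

copper: f(T) = +0.126·(T−10) [T≤10 °C] = -1.9152
  sulphur-dioxide contribution → 0.3778 μm/a
  chloride contribution → 1.088 μm/a
  ⇒ r_corr(copper) = 1.466 μm/a

r_corr = 1.47 μm/a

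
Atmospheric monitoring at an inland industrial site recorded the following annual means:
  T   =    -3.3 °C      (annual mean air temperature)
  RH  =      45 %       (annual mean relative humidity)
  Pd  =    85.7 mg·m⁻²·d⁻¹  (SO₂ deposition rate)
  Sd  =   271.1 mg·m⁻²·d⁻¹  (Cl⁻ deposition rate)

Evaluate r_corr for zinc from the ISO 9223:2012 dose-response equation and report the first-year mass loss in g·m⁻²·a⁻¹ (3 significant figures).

r_corr = 6.42 g·m⁻²·a⁻¹

zinc: temperature factor f = +0.038·(-13.3) = -0.5054
  sulphur-dioxide contribution → 0.4371 μm/a
  chloride contribution → 0.4618 μm/a
  total first-year rate 0.8989 μm/a
Convert to mass loss: 0.8989 μm/a × 7.14 g/cm³ = 6.418 g·m⁻²·a⁻¹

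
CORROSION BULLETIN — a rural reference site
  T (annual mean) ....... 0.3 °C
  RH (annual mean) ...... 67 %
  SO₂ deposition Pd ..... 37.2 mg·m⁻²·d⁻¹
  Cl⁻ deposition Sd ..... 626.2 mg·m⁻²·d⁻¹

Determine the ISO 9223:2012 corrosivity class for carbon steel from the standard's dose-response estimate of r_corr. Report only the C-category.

carbon steel: T≤10 °C ⇒ hinge +0.150·(0.3−10) = -1.4550
  SO₂ term: 1.77·37.2^0.52·exp(0.02·67-1.4550) = 10.34
  Cl⁻ term: 0.102·626.2^0.62·exp(0.033·67+0.04·0.3) = 51.05
  r_corr = 10.34 + 51.05 = 61.39 μm/a
Category bounds: 50…80 μm/a bracket r_corr ⇒ C4

C4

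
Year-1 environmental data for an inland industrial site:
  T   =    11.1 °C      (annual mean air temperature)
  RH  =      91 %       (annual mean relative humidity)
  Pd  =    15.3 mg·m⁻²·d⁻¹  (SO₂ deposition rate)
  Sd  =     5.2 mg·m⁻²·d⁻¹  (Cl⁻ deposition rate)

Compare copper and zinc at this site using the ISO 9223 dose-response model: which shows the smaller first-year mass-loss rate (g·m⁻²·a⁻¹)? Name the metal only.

copper: T>10 °C ⇒ hinge -0.080·(11.1−10) = -0.0880
  SO₂ term: 0.0053·15.3^0.26·exp(0.059·91-0.0880) = 2.117
  Cl⁻ term: 0.01025·5.2^0.27·exp(0.036·91+0.049·11.1) = 0.7295
  sum: 2.117 + 0.7295 → r_corr = 2.847 μm/a
  mass loss = 2.847 μm/a × 8.96 g/cm³ = 25.51 g·m⁻²·a⁻¹
zinc: temperature factor f = -0.071·(1.1) = -0.0781
  Pd branch = 0.0129·Pd^0.44·e^(0.046·RH+f) = 2.606 μm/a
  Sd branch = 0.0175·Sd^0.57·e^(0.008·RH+0.085·T) = 0.2383 μm/a
  r_corr = 2.606 + 0.2383 = 2.844 μm/a
  mass loss = 2.844 μm/a × 7.14 g/cm³ = 20.3 g·m⁻²·a⁻¹
Ordering by g·m⁻²·a⁻¹: copper (25.5) > zinc (20.3)

zinc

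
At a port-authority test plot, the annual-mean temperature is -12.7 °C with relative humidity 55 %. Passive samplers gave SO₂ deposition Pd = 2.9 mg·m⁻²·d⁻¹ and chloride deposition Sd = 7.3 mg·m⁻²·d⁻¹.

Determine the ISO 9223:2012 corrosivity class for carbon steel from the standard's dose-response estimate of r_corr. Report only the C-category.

carbon steel: T≤10 °C ⇒ hinge +0.150·(-12.7−10) = -3.4050
  SO₂ term: 1.77·2.9^0.52·exp(0.02·55-3.4050) = 0.3072
  Cl⁻ term: 0.102·7.3^0.62·exp(0.033·55+0.04·-12.7) = 1.293
  r_corr = 0.3072 + 1.293 = 1.6 μm/a
Category bounds: 1.3…25 μm/a bracket r_corr ⇒ C2

C2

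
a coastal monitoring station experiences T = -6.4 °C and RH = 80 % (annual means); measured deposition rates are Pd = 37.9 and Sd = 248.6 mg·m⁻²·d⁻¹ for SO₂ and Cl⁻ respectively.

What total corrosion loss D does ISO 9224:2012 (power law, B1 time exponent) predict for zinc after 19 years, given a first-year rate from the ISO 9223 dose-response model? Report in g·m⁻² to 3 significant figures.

zinc: f(T) = +0.038·(T−10) [T≤10 °C] = -0.6232
  sulphur-dioxide contribution → 1.358 μm/a
  chloride contribution → 0.4469 μm/a
  total first-year rate 1.804 μm/a
ISO 9224: D(t) = r_corr · t^b with b = 0.813 (zinc, B1)
  D(19) = 1.804 × 19^0.813 = 1.804 × 10.96 = 19.77 μm
  Mass loss = 19.77 μm × 7.14 g/cm³ = 141.1 g·m⁻²

D(19) = 141 g·m⁻²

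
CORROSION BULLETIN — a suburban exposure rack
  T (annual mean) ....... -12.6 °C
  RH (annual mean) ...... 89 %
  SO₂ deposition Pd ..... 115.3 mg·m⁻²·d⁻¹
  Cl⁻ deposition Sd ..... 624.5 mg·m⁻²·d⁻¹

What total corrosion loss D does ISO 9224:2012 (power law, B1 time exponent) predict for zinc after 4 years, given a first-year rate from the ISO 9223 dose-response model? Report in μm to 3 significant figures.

D(4) = 9.65 μm

zinc: T≤10 °C ⇒ hinge +0.038·(-12.6−10) = -0.8588
  Pd branch = 0.0129·Pd^0.44·e^(0.046·RH+f) = 2.647 μm/a
  Cl⁻ term: 0.0175·624.5^0.57·exp(0.008·89+0.085·-12.6) = 0.4793
  sum: 2.647 + 0.4793 → r_corr = 3.127 μm/a
ISO 9224: D(t) = r_corr · t^b with b = 0.813 (zinc, B1)
  D(4) = 3.127 × 4^0.813 = 3.127 × 3.087 = 9.651 μm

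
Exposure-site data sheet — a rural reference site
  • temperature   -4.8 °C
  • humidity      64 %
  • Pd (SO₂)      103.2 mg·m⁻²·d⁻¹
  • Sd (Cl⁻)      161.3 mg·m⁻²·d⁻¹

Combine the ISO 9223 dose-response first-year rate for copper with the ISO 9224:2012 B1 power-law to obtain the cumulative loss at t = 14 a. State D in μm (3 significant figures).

D(14) = 2.56 μm

copper: temperature factor f = +0.126·(-14.8) = -1.8648
  Pd branch = 0.0053·Pd^0.26·e^(0.059·RH+f) = 0.1196 μm/a
  Sd branch = 0.01025·Sd^0.27·e^(0.036·RH+0.049·T) = 0.3201 μm/a
  sum: 0.1196 + 0.3201 → r_corr = 0.4397 μm/a
Power-law: D(14) = r_corr · 14^0.667
  D(14) = 0.4397 × 14^0.667 = 0.4397 × 5.814 = 2.556 μm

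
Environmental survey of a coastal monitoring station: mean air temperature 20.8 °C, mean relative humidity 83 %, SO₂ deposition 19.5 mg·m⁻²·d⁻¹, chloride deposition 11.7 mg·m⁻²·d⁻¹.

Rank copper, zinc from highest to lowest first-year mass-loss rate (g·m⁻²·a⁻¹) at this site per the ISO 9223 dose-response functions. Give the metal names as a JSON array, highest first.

copper: temperature factor f = -0.080·(10.8) = -0.8640
  Pd branch = 0.0053·Pd^0.26·e^(0.059·RH+f) = 0.6474 μm/a
  Sd branch = 0.01025·Sd^0.27·e^(0.036·RH+0.049·T) = 1.095 μm/a
  r_corr = 0.6474 + 1.095 = 1.742 μm/a
  mass loss = 1.742 μm/a × 8.96 g/cm³ = 15.61 g·m⁻²·a⁻¹
zinc: f(T) = -0.071·(T−10) [T>10 °C] = -0.7668
  SO₂ term: 0.0129·19.5^0.44·exp(0.046·83-0.7668) = 1.008
  Cl⁻ term: 0.0175·11.7^0.57·exp(0.008·83+0.085·20.8) = 0.8093
  sum: 1.008 + 0.8093 → r_corr = 1.817 μm/a
  mass loss = 1.817 μm/a × 7.14 g/cm³ = 12.97 g·m⁻²·a⁻¹
Ordering by g·m⁻²·a⁻¹: copper (15.6) > zinc (13)

["copper", "zinc"]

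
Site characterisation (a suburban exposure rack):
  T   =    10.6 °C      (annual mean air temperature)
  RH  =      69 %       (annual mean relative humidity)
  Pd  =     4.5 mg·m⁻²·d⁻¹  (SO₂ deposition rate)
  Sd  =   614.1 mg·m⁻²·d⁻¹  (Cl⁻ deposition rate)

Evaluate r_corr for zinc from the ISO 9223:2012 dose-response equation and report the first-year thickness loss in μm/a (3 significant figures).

zinc: T>10 °C ⇒ hinge -0.071·(10.6−10) = -0.0426
  SO₂ term: 0.0129·4.5^0.44·exp(0.046·69-0.0426) = 0.5727
  Sd branch = 0.0175·Sd^0.57·e^(0.008·RH+0.085·T) = 2.906 μm/a
  sum: 0.5727 + 2.906 → r_corr = 3.479 μm/a

r_corr = 3.48 μm/a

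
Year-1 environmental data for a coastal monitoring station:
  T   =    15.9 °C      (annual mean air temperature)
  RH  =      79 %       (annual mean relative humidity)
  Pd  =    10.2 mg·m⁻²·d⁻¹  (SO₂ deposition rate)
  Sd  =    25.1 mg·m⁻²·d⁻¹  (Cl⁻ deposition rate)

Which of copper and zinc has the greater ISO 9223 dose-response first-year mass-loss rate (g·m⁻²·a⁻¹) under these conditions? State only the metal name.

copper

copper: temperature factor f = -0.080·(5.9) = -0.4720
  sulphur-dioxide contribution → 0.6394 μm/a
  chloride contribution → 0.9165 μm/a
  ⇒ r_corr(copper) = 1.556 μm/a
  mass loss = 1.556 μm/a × 8.96 g/cm³ = 13.94 g·m⁻²·a⁻¹
zinc: temperature factor f = -0.071·(5.9) = -0.4189
  sulphur-dioxide contribution → 0.8926 μm/a
  chloride contribution → 0.7985 μm/a
  total first-year rate 1.691 μm/a
  mass loss = 1.691 μm/a × 7.14 g/cm³ = 12.07 g·m⁻²·a⁻¹
Ordering by g·m⁻²·a⁻¹: copper (13.9) > zinc (12.1)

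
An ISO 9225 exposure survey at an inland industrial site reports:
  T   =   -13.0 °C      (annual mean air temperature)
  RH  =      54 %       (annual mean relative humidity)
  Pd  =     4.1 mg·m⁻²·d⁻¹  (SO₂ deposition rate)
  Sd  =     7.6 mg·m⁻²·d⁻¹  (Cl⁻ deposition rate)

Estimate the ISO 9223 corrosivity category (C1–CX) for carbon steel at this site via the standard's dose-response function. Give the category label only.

C2

carbon steel: temperature factor f = +0.150·(-23.0) = -3.4500
  SO₂ term: 1.77·4.1^0.52·exp(0.02·54-3.4500) = 0.3446
  Sd branch = 0.102·Sd^0.62·e^(0.033·RH+0.04·T) = 1.267 μm/a
  sum: 0.3446 + 1.267 → r_corr = 1.612 μm/a
1.61 μm/a falls in (1.3, 25] for carbon steel → category C2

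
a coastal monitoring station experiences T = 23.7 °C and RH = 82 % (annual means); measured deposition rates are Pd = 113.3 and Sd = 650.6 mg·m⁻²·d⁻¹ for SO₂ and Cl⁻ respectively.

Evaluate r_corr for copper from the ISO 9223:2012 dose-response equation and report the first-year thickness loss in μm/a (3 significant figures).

r_corr = 4.37 μm/a

copper: temperature factor f = -0.080·(13.7) = -1.0960
  SO₂ term: 0.0053·113.3^0.26·exp(0.059·82-1.0960) = 0.7647
  Cl⁻ term: 0.01025·650.6^0.27·exp(0.036·82+0.049·23.7) = 3.603
  r_corr = 0.7647 + 3.603 = 4.368 μm/a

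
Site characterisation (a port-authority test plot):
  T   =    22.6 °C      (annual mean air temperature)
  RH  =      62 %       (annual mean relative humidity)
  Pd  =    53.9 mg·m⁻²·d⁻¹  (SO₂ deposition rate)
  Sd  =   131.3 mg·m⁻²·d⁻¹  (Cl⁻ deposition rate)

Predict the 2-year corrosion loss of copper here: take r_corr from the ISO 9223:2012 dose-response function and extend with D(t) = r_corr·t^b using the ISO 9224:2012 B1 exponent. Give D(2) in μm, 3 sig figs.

D(2) = 2.05 μm

copper: temperature factor f = -0.080·(12.6) = -1.0080
  sulphur-dioxide contribution → 0.2115 μm/a
  chloride contribution → 1.079 μm/a
  total first-year rate 1.29 μm/a
Power-law: D(2) = r_corr · 2^0.667
  D(2) = 1.29 × 2^0.667 = 1.29 × 1.588 = 2.049 μm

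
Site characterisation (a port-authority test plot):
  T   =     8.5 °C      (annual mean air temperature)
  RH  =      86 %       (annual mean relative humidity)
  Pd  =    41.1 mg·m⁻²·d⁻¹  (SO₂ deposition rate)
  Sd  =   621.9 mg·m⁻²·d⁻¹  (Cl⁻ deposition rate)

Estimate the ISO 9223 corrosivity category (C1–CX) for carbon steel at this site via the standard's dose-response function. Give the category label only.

C5

carbon steel: temperature factor f = +0.150·(-1.5) = -0.2250
  sulphur-dioxide contribution → 54.51 μm/a
  chloride contribution → 132.1 μm/a
  ⇒ r_corr(carbon steel) = 186.6 μm/a
Category bounds: 80…200 μm/a bracket r_corr ⇒ C5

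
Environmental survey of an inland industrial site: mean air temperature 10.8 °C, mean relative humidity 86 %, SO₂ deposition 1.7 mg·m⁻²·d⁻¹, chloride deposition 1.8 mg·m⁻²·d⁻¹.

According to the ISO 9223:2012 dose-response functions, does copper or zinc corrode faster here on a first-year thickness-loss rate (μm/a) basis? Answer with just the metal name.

copper

copper: f(T) = -0.080·(T−10) [T>10 °C] = -0.0640
  sulphur-dioxide contribution → 0.912 μm/a
  chloride contribution → 0.4509 μm/a
  ⇒ r_corr(copper) = 1.363 μm/a
zinc: T>10 °C ⇒ hinge -0.071·(10.8−10) = -0.0568
  sulphur-dioxide contribution → 0.8042 μm/a
  chloride contribution → 0.1219 μm/a
  total first-year rate 0.9261 μm/a
Ordering by μm/a: copper (1.36) > zinc (0.926)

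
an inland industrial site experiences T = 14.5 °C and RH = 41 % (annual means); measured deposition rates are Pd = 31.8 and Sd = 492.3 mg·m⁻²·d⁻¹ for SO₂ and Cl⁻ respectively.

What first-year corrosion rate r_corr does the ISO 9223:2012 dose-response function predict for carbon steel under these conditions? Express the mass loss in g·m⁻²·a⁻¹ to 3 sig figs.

carbon steel: temperature factor f = -0.054·(4.5) = -0.2430
  Pd branch = 1.77·Pd^0.52·e^(0.02·RH+f) = 19.05 μm/a
  Cl⁻ term: 0.102·492.3^0.62·exp(0.033·41+0.04·14.5) = 32.91
  r_corr = 19.05 + 32.91 = 51.95 μm/a
Convert to mass loss: 51.95 μm/a × 7.85 g/cm³ = 407.8 g·m⁻²·a⁻¹

r_corr = 408 g·m⁻²·a⁻¹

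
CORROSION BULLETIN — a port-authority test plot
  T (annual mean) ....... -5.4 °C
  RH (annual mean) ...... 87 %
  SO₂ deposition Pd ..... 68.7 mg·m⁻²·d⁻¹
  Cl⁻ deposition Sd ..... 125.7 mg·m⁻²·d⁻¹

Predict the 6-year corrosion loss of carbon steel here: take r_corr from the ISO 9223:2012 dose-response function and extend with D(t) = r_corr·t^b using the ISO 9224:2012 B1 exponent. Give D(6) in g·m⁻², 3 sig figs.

carbon steel: temperature factor f = +0.150·(-15.4) = -2.3100
  Pd branch = 1.77·Pd^0.52·e^(0.02·RH+f) = 9.029 μm/a
  Cl⁻ term: 0.102·125.7^0.62·exp(0.033·87+0.04·-5.4) = 29.06
  r_corr = 9.029 + 29.06 = 38.09 μm/a
Power-law: D(6) = r_corr · 6^0.523
  D(6) = 38.09 × 6^0.523 = 38.09 × 2.553 = 97.21 μm
  Mass loss = 97.21 μm × 7.85 g/cm³ = 763.1 g·m⁻²

D(6) = 763 g·m⁻²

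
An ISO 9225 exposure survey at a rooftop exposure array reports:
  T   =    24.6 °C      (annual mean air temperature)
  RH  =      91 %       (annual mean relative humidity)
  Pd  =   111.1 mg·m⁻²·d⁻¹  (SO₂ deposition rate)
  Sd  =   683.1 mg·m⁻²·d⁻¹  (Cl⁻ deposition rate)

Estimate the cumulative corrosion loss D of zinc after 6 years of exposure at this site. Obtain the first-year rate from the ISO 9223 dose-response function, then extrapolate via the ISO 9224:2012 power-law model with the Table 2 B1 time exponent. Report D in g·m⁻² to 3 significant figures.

zinc: temperature factor f = -0.071·(14.6) = -1.0366
  sulphur-dioxide contribution → 2.39 μm/a
  chloride contribution → 12.11 μm/a
  ⇒ r_corr(zinc) = 14.5 μm/a
ISO 9224: D(t) = r_corr · t^b with b = 0.813 (zinc, B1)
  D(6) = 14.5 × 6^0.813 = 14.5 × 4.292 = 62.21 μm
  Mass loss = 62.21 μm × 7.14 g/cm³ = 444.2 g·m⁻²

D(6) = 444 g·m⁻²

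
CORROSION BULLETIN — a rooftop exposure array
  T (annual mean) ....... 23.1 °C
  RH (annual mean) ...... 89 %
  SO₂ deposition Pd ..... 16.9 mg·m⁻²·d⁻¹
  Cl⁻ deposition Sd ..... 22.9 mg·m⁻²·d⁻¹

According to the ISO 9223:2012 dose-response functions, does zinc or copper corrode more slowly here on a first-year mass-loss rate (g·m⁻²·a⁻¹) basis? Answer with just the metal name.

zinc

zinc: temperature factor f = -0.071·(13.1) = -0.9301
  SO₂ term: 0.0129·16.9^0.44·exp(0.046·89-0.9301) = 1.059
  Sd branch = 0.0175·Sd^0.57·e^(0.008·RH+0.085·T) = 1.514 μm/a
  r_corr = 1.059 + 1.514 = 2.573 μm/a
  mass loss = 2.573 μm/a × 7.14 g/cm³ = 18.37 g·m⁻²·a⁻¹
copper: T>10 °C ⇒ hinge -0.080·(23.1−10) = -1.0480
  Pd branch = 0.0053·Pd^0.26·e^(0.059·RH+f) = 0.7394 μm/a
  Sd branch = 0.01025·Sd^0.27·e^(0.036·RH+0.049·T) = 1.824 μm/a
  sum: 0.7394 + 1.824 → r_corr = 2.563 μm/a
  mass loss = 2.563 μm/a × 8.96 g/cm³ = 22.96 g·m⁻²·a⁻¹
Ordering by g·m⁻²·a⁻¹: copper (23) > zinc (18.4)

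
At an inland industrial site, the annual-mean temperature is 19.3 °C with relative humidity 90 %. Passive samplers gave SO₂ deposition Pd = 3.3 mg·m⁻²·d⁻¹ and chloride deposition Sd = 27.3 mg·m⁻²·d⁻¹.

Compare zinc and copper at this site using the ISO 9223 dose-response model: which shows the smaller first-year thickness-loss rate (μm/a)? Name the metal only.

zinc: f(T) = -0.071·(T−10) [T>10 °C] = -0.6603
  Pd branch = 0.0129·Pd^0.44·e^(0.046·RH+f) = 0.7079 μm/a
  Cl⁻ term: 0.0175·27.3^0.57·exp(0.008·90+0.085·19.3) = 1.221
  sum: 0.7079 + 1.221 → r_corr = 1.929 μm/a
copper: f(T) = -0.080·(T−10) [T>10 °C] = -0.7440
  Pd branch = 0.0053·Pd^0.26·e^(0.059·RH+f) = 0.6951 μm/a
  Cl⁻ term: 0.01025·27.3^0.27·exp(0.036·90+0.049·19.3) = 1.646
  r_corr = 0.6951 + 1.646 = 2.341 μm/a
Ordering by μm/a: copper (2.34) > zinc (1.93)

zinc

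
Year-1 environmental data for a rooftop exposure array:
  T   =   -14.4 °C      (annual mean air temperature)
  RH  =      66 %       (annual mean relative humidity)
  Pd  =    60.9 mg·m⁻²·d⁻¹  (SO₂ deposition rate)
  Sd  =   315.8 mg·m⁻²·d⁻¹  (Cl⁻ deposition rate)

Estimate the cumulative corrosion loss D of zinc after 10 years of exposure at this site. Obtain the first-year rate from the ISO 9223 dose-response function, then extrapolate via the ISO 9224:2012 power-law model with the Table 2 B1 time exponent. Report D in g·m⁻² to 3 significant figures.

D(10) = 40.9 g·m⁻²

zinc: T≤10 °C ⇒ hinge +0.038·(-14.4−10) = -0.9272
  sulphur-dioxide contribution → 0.6481 μm/a
  chloride contribution → 0.232 μm/a
  total first-year rate 0.8801 μm/a
Long-term exponent b (ISO 9224 Table 2, B1) = 0.813
  D(10) = 0.8801 × 10^0.813 = 0.8801 × 6.501 = 5.722 μm
  Mass loss = 5.722 μm × 7.14 g/cm³ = 40.85 g·m⁻²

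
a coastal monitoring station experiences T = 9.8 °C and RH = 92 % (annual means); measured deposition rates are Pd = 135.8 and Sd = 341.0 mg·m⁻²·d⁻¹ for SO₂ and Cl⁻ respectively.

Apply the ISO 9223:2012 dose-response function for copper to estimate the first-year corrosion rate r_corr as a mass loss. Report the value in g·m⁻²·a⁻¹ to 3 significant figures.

copper: T≤10 °C ⇒ hinge +0.126·(9.8−10) = -0.0252
  SO₂ term: 0.0053·135.8^0.26·exp(0.059·92-0.0252) = 4.219
  Cl⁻ term: 0.01025·341.0^0.27·exp(0.036·92+0.049·9.8) = 2.195
  r_corr = 4.219 + 2.195 = 6.415 μm/a
Convert to mass loss: 6.415 μm/a × 8.96 g/cm³ = 57.47 g·m⁻²·a⁻¹

r_corr = 57.5 g·m⁻²·a⁻¹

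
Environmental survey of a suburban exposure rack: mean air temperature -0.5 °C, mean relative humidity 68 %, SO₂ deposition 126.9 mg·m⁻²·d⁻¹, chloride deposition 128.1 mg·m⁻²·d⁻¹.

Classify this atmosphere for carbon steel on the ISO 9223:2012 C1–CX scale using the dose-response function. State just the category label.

C3

carbon steel: temperature factor f = +0.150·(-10.5) = -1.5750
  SO₂ term: 1.77·126.9^0.52·exp(0.02·68-1.5750) = 17.72
  Sd branch = 0.102·Sd^0.62·e^(0.033·RH+0.04·T) = 19.11 μm/a
  r_corr = 17.72 + 19.11 = 36.82 μm/a
Category bounds: 25…50 μm/a bracket r_corr ⇒ C3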